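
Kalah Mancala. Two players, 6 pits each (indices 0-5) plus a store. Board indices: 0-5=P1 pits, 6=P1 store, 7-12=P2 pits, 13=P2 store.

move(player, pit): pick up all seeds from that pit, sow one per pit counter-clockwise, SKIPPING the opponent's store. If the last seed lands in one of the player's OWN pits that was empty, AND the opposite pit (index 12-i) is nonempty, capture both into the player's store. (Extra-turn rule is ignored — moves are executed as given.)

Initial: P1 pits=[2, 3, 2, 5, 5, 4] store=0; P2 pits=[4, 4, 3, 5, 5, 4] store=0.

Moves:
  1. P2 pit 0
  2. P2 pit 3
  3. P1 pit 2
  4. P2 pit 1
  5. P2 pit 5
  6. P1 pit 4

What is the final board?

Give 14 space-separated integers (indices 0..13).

Move 1: P2 pit0 -> P1=[2,3,2,5,5,4](0) P2=[0,5,4,6,6,4](0)
Move 2: P2 pit3 -> P1=[3,4,3,5,5,4](0) P2=[0,5,4,0,7,5](1)
Move 3: P1 pit2 -> P1=[3,4,0,6,6,5](0) P2=[0,5,4,0,7,5](1)
Move 4: P2 pit1 -> P1=[3,4,0,6,6,5](0) P2=[0,0,5,1,8,6](2)
Move 5: P2 pit5 -> P1=[4,5,1,7,7,5](0) P2=[0,0,5,1,8,0](3)
Move 6: P1 pit4 -> P1=[4,5,1,7,0,6](1) P2=[1,1,6,2,9,0](3)

Answer: 4 5 1 7 0 6 1 1 1 6 2 9 0 3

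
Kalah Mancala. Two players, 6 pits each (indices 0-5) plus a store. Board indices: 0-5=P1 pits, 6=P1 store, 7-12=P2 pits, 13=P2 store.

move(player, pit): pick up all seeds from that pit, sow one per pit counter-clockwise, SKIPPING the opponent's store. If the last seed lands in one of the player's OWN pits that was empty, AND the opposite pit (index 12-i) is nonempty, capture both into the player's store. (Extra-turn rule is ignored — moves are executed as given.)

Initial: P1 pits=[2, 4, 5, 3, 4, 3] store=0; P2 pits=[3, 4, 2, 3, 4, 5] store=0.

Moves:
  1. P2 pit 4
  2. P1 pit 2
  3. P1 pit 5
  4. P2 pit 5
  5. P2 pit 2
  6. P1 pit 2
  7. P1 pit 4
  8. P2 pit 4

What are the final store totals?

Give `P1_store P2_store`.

Move 1: P2 pit4 -> P1=[3,5,5,3,4,3](0) P2=[3,4,2,3,0,6](1)
Move 2: P1 pit2 -> P1=[3,5,0,4,5,4](1) P2=[4,4,2,3,0,6](1)
Move 3: P1 pit5 -> P1=[3,5,0,4,5,0](2) P2=[5,5,3,3,0,6](1)
Move 4: P2 pit5 -> P1=[4,6,1,5,6,0](2) P2=[5,5,3,3,0,0](2)
Move 5: P2 pit2 -> P1=[0,6,1,5,6,0](2) P2=[5,5,0,4,1,0](7)
Move 6: P1 pit2 -> P1=[0,6,0,6,6,0](2) P2=[5,5,0,4,1,0](7)
Move 7: P1 pit4 -> P1=[0,6,0,6,0,1](3) P2=[6,6,1,5,1,0](7)
Move 8: P2 pit4 -> P1=[0,6,0,6,0,1](3) P2=[6,6,1,5,0,1](7)

Answer: 3 7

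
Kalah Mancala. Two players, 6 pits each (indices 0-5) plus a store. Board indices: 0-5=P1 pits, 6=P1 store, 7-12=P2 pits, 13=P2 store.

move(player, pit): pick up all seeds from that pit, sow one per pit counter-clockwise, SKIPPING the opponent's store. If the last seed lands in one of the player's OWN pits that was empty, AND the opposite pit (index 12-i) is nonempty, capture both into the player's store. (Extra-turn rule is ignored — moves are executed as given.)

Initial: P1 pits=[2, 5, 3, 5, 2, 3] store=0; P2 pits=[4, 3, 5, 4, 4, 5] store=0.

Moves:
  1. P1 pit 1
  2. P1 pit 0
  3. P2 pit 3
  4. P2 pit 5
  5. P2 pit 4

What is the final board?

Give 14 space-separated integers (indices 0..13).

Move 1: P1 pit1 -> P1=[2,0,4,6,3,4](1) P2=[4,3,5,4,4,5](0)
Move 2: P1 pit0 -> P1=[0,1,5,6,3,4](1) P2=[4,3,5,4,4,5](0)
Move 3: P2 pit3 -> P1=[1,1,5,6,3,4](1) P2=[4,3,5,0,5,6](1)
Move 4: P2 pit5 -> P1=[2,2,6,7,4,4](1) P2=[4,3,5,0,5,0](2)
Move 5: P2 pit4 -> P1=[3,3,7,7,4,4](1) P2=[4,3,5,0,0,1](3)

Answer: 3 3 7 7 4 4 1 4 3 5 0 0 1 3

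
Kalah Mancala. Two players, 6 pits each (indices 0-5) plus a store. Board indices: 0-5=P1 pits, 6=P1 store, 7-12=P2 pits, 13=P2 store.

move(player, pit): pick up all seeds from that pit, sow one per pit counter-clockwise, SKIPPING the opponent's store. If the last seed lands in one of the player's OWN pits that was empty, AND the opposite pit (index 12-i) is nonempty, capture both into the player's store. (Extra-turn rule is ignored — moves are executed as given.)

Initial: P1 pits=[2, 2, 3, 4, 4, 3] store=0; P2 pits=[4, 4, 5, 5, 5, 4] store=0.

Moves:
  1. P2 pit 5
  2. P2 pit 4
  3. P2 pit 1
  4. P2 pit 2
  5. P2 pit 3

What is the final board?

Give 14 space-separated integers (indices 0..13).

Answer: 6 6 6 5 4 3 0 4 0 0 0 3 4 4

Derivation:
Move 1: P2 pit5 -> P1=[3,3,4,4,4,3](0) P2=[4,4,5,5,5,0](1)
Move 2: P2 pit4 -> P1=[4,4,5,4,4,3](0) P2=[4,4,5,5,0,1](2)
Move 3: P2 pit1 -> P1=[4,4,5,4,4,3](0) P2=[4,0,6,6,1,2](2)
Move 4: P2 pit2 -> P1=[5,5,5,4,4,3](0) P2=[4,0,0,7,2,3](3)
Move 5: P2 pit3 -> P1=[6,6,6,5,4,3](0) P2=[4,0,0,0,3,4](4)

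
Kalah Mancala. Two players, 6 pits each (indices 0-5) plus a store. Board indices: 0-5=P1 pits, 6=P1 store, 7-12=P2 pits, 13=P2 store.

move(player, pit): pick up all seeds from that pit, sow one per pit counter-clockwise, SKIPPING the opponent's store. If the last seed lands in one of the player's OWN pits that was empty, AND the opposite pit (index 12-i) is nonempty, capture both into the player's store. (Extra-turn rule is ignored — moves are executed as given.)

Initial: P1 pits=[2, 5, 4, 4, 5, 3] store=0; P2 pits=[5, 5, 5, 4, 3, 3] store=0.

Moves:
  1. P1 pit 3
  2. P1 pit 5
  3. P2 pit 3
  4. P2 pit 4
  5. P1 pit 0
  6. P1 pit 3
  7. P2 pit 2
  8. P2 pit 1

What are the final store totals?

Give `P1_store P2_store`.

Move 1: P1 pit3 -> P1=[2,5,4,0,6,4](1) P2=[6,5,5,4,3,3](0)
Move 2: P1 pit5 -> P1=[2,5,4,0,6,0](2) P2=[7,6,6,4,3,3](0)
Move 3: P2 pit3 -> P1=[3,5,4,0,6,0](2) P2=[7,6,6,0,4,4](1)
Move 4: P2 pit4 -> P1=[4,6,4,0,6,0](2) P2=[7,6,6,0,0,5](2)
Move 5: P1 pit0 -> P1=[0,7,5,1,7,0](2) P2=[7,6,6,0,0,5](2)
Move 6: P1 pit3 -> P1=[0,7,5,0,8,0](2) P2=[7,6,6,0,0,5](2)
Move 7: P2 pit2 -> P1=[1,8,5,0,8,0](2) P2=[7,6,0,1,1,6](3)
Move 8: P2 pit1 -> P1=[2,8,5,0,8,0](2) P2=[7,0,1,2,2,7](4)

Answer: 2 4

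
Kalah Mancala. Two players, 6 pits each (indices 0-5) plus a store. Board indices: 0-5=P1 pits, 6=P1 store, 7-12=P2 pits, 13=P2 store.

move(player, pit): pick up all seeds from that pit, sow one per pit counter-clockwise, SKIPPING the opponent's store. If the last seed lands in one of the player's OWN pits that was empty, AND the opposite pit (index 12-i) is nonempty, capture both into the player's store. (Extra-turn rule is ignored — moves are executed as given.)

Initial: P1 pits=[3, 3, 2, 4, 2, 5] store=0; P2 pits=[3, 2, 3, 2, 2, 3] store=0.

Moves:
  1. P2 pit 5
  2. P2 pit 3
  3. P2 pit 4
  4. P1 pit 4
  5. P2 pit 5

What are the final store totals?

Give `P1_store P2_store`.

Move 1: P2 pit5 -> P1=[4,4,2,4,2,5](0) P2=[3,2,3,2,2,0](1)
Move 2: P2 pit3 -> P1=[0,4,2,4,2,5](0) P2=[3,2,3,0,3,0](6)
Move 3: P2 pit4 -> P1=[1,4,2,4,2,5](0) P2=[3,2,3,0,0,1](7)
Move 4: P1 pit4 -> P1=[1,4,2,4,0,6](1) P2=[3,2,3,0,0,1](7)
Move 5: P2 pit5 -> P1=[1,4,2,4,0,6](1) P2=[3,2,3,0,0,0](8)

Answer: 1 8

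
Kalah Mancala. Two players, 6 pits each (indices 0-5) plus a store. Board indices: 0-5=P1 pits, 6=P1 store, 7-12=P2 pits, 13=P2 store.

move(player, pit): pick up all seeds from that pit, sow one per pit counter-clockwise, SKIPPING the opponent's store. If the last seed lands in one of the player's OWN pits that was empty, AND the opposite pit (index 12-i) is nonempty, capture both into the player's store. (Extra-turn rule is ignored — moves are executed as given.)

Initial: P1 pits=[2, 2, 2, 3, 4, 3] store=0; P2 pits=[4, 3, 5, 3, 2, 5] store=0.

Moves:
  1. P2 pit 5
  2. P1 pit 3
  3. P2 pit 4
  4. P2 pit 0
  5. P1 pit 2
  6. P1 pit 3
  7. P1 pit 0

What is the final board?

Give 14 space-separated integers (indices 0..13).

Move 1: P2 pit5 -> P1=[3,3,3,4,4,3](0) P2=[4,3,5,3,2,0](1)
Move 2: P1 pit3 -> P1=[3,3,3,0,5,4](1) P2=[5,3,5,3,2,0](1)
Move 3: P2 pit4 -> P1=[3,3,3,0,5,4](1) P2=[5,3,5,3,0,1](2)
Move 4: P2 pit0 -> P1=[3,3,3,0,5,4](1) P2=[0,4,6,4,1,2](2)
Move 5: P1 pit2 -> P1=[3,3,0,1,6,5](1) P2=[0,4,6,4,1,2](2)
Move 6: P1 pit3 -> P1=[3,3,0,0,7,5](1) P2=[0,4,6,4,1,2](2)
Move 7: P1 pit0 -> P1=[0,4,1,0,7,5](8) P2=[0,4,0,4,1,2](2)

Answer: 0 4 1 0 7 5 8 0 4 0 4 1 2 2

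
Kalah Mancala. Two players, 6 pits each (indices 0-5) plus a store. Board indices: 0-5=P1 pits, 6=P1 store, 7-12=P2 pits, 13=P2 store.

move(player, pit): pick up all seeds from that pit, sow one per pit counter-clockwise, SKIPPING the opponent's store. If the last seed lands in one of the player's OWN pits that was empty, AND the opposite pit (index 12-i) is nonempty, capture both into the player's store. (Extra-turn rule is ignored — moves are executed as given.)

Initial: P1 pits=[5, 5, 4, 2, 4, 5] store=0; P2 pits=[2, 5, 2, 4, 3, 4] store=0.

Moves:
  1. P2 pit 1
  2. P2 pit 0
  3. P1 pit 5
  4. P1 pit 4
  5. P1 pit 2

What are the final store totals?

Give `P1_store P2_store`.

Answer: 3 1

Derivation:
Move 1: P2 pit1 -> P1=[5,5,4,2,4,5](0) P2=[2,0,3,5,4,5](1)
Move 2: P2 pit0 -> P1=[5,5,4,2,4,5](0) P2=[0,1,4,5,4,5](1)
Move 3: P1 pit5 -> P1=[5,5,4,2,4,0](1) P2=[1,2,5,6,4,5](1)
Move 4: P1 pit4 -> P1=[5,5,4,2,0,1](2) P2=[2,3,5,6,4,5](1)
Move 5: P1 pit2 -> P1=[5,5,0,3,1,2](3) P2=[2,3,5,6,4,5](1)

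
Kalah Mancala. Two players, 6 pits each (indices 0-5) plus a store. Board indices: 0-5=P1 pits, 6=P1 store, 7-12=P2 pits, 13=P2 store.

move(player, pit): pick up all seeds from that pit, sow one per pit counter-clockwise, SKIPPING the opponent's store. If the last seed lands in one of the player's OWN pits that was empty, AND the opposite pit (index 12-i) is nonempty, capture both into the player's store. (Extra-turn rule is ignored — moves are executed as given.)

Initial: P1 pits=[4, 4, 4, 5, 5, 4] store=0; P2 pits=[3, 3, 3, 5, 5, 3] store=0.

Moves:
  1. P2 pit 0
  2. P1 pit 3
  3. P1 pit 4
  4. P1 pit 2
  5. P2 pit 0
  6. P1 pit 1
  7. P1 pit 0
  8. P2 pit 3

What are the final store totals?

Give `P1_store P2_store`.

Move 1: P2 pit0 -> P1=[4,4,4,5,5,4](0) P2=[0,4,4,6,5,3](0)
Move 2: P1 pit3 -> P1=[4,4,4,0,6,5](1) P2=[1,5,4,6,5,3](0)
Move 3: P1 pit4 -> P1=[4,4,4,0,0,6](2) P2=[2,6,5,7,5,3](0)
Move 4: P1 pit2 -> P1=[4,4,0,1,1,7](3) P2=[2,6,5,7,5,3](0)
Move 5: P2 pit0 -> P1=[4,4,0,1,1,7](3) P2=[0,7,6,7,5,3](0)
Move 6: P1 pit1 -> P1=[4,0,1,2,2,8](3) P2=[0,7,6,7,5,3](0)
Move 7: P1 pit0 -> P1=[0,1,2,3,3,8](3) P2=[0,7,6,7,5,3](0)
Move 8: P2 pit3 -> P1=[1,2,3,4,3,8](3) P2=[0,7,6,0,6,4](1)

Answer: 3 1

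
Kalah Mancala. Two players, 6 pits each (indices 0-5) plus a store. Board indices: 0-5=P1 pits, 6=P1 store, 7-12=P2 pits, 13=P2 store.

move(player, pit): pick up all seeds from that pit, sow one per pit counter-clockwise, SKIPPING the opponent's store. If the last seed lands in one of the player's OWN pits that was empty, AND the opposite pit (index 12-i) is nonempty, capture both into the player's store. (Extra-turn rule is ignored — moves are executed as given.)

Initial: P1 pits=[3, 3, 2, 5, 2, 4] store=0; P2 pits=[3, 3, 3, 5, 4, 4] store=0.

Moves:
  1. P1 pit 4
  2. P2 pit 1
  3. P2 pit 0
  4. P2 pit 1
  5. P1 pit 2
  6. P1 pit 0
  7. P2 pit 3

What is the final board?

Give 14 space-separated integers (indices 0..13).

Answer: 1 5 2 8 1 5 1 0 0 6 0 6 5 1

Derivation:
Move 1: P1 pit4 -> P1=[3,3,2,5,0,5](1) P2=[3,3,3,5,4,4](0)
Move 2: P2 pit1 -> P1=[3,3,2,5,0,5](1) P2=[3,0,4,6,5,4](0)
Move 3: P2 pit0 -> P1=[3,3,2,5,0,5](1) P2=[0,1,5,7,5,4](0)
Move 4: P2 pit1 -> P1=[3,3,2,5,0,5](1) P2=[0,0,6,7,5,4](0)
Move 5: P1 pit2 -> P1=[3,3,0,6,1,5](1) P2=[0,0,6,7,5,4](0)
Move 6: P1 pit0 -> P1=[0,4,1,7,1,5](1) P2=[0,0,6,7,5,4](0)
Move 7: P2 pit3 -> P1=[1,5,2,8,1,5](1) P2=[0,0,6,0,6,5](1)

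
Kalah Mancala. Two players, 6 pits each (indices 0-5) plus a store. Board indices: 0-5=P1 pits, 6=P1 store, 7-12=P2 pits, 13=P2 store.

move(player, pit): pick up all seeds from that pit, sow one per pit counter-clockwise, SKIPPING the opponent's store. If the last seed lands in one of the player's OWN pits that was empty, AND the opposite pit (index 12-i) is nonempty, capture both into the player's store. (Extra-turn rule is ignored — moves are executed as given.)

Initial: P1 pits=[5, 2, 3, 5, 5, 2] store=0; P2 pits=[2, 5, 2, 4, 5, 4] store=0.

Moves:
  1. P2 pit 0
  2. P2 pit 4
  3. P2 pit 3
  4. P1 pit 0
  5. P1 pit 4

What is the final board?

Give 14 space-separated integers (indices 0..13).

Answer: 0 4 5 6 0 4 2 2 7 4 1 1 6 2

Derivation:
Move 1: P2 pit0 -> P1=[5,2,3,5,5,2](0) P2=[0,6,3,4,5,4](0)
Move 2: P2 pit4 -> P1=[6,3,4,5,5,2](0) P2=[0,6,3,4,0,5](1)
Move 3: P2 pit3 -> P1=[7,3,4,5,5,2](0) P2=[0,6,3,0,1,6](2)
Move 4: P1 pit0 -> P1=[0,4,5,6,6,3](1) P2=[1,6,3,0,1,6](2)
Move 5: P1 pit4 -> P1=[0,4,5,6,0,4](2) P2=[2,7,4,1,1,6](2)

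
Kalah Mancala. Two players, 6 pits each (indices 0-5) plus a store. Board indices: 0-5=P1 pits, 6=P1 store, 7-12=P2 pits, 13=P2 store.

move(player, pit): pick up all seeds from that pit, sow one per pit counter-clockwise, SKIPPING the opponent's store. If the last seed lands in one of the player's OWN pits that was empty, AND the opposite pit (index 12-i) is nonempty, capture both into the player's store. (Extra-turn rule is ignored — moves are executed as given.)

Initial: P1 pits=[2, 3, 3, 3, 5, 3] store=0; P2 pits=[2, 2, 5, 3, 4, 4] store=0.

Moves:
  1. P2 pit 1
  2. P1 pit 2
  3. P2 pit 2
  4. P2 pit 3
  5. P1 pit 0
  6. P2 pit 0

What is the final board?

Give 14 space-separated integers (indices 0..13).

Move 1: P2 pit1 -> P1=[2,3,3,3,5,3](0) P2=[2,0,6,4,4,4](0)
Move 2: P1 pit2 -> P1=[2,3,0,4,6,4](0) P2=[2,0,6,4,4,4](0)
Move 3: P2 pit2 -> P1=[3,4,0,4,6,4](0) P2=[2,0,0,5,5,5](1)
Move 4: P2 pit3 -> P1=[4,5,0,4,6,4](0) P2=[2,0,0,0,6,6](2)
Move 5: P1 pit0 -> P1=[0,6,1,5,7,4](0) P2=[2,0,0,0,6,6](2)
Move 6: P2 pit0 -> P1=[0,6,1,0,7,4](0) P2=[0,1,0,0,6,6](8)

Answer: 0 6 1 0 7 4 0 0 1 0 0 6 6 8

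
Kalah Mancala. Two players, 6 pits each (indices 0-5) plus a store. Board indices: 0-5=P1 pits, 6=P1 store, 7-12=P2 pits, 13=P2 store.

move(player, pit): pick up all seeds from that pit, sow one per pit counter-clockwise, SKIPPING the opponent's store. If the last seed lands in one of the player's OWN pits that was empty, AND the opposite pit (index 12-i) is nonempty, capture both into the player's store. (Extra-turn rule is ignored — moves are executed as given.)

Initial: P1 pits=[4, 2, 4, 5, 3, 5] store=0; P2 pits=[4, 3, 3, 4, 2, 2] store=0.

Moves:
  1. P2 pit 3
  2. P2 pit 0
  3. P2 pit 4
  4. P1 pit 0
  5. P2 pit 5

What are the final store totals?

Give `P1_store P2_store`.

Answer: 1 3

Derivation:
Move 1: P2 pit3 -> P1=[5,2,4,5,3,5](0) P2=[4,3,3,0,3,3](1)
Move 2: P2 pit0 -> P1=[5,2,4,5,3,5](0) P2=[0,4,4,1,4,3](1)
Move 3: P2 pit4 -> P1=[6,3,4,5,3,5](0) P2=[0,4,4,1,0,4](2)
Move 4: P1 pit0 -> P1=[0,4,5,6,4,6](1) P2=[0,4,4,1,0,4](2)
Move 5: P2 pit5 -> P1=[1,5,6,6,4,6](1) P2=[0,4,4,1,0,0](3)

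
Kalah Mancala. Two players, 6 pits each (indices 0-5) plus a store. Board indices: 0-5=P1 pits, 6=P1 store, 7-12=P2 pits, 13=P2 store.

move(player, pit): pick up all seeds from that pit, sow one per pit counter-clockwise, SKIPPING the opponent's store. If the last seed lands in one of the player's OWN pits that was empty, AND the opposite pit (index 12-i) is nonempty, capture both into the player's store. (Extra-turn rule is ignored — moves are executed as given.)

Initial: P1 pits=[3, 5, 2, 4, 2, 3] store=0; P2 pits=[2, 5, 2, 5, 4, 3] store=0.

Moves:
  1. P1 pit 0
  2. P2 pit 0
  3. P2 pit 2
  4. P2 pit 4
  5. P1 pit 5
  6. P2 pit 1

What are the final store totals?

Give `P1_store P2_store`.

Move 1: P1 pit0 -> P1=[0,6,3,5,2,3](0) P2=[2,5,2,5,4,3](0)
Move 2: P2 pit0 -> P1=[0,6,3,5,2,3](0) P2=[0,6,3,5,4,3](0)
Move 3: P2 pit2 -> P1=[0,6,3,5,2,3](0) P2=[0,6,0,6,5,4](0)
Move 4: P2 pit4 -> P1=[1,7,4,5,2,3](0) P2=[0,6,0,6,0,5](1)
Move 5: P1 pit5 -> P1=[1,7,4,5,2,0](1) P2=[1,7,0,6,0,5](1)
Move 6: P2 pit1 -> P1=[2,8,4,5,2,0](1) P2=[1,0,1,7,1,6](2)

Answer: 1 2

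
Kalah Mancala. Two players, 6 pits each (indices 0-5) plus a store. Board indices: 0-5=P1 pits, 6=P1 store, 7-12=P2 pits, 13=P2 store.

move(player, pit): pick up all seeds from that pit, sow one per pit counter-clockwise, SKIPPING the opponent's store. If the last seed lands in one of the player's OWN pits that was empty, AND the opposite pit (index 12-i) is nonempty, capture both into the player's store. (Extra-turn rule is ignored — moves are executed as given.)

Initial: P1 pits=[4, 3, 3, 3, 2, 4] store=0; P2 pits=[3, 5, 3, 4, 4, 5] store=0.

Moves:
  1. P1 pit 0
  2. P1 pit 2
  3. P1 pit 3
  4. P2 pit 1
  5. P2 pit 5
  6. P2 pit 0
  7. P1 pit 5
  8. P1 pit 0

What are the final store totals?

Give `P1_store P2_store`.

Move 1: P1 pit0 -> P1=[0,4,4,4,3,4](0) P2=[3,5,3,4,4,5](0)
Move 2: P1 pit2 -> P1=[0,4,0,5,4,5](1) P2=[3,5,3,4,4,5](0)
Move 3: P1 pit3 -> P1=[0,4,0,0,5,6](2) P2=[4,6,3,4,4,5](0)
Move 4: P2 pit1 -> P1=[1,4,0,0,5,6](2) P2=[4,0,4,5,5,6](1)
Move 5: P2 pit5 -> P1=[2,5,1,1,6,6](2) P2=[4,0,4,5,5,0](2)
Move 6: P2 pit0 -> P1=[2,5,1,1,6,6](2) P2=[0,1,5,6,6,0](2)
Move 7: P1 pit5 -> P1=[2,5,1,1,6,0](3) P2=[1,2,6,7,7,0](2)
Move 8: P1 pit0 -> P1=[0,6,2,1,6,0](3) P2=[1,2,6,7,7,0](2)

Answer: 3 2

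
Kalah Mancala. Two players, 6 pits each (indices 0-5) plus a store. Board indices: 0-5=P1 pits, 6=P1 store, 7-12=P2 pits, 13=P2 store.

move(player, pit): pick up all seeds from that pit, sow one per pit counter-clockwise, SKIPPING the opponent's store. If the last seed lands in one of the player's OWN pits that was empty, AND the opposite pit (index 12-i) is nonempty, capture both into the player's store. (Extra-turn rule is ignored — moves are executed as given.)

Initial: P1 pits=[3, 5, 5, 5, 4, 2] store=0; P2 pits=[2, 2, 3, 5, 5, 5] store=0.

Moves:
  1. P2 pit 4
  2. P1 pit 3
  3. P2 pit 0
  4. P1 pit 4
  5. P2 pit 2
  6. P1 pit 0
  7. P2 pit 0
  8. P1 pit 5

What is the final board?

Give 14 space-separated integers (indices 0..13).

Move 1: P2 pit4 -> P1=[4,6,6,5,4,2](0) P2=[2,2,3,5,0,6](1)
Move 2: P1 pit3 -> P1=[4,6,6,0,5,3](1) P2=[3,3,3,5,0,6](1)
Move 3: P2 pit0 -> P1=[4,6,6,0,5,3](1) P2=[0,4,4,6,0,6](1)
Move 4: P1 pit4 -> P1=[4,6,6,0,0,4](2) P2=[1,5,5,6,0,6](1)
Move 5: P2 pit2 -> P1=[5,6,6,0,0,4](2) P2=[1,5,0,7,1,7](2)
Move 6: P1 pit0 -> P1=[0,7,7,1,1,5](2) P2=[1,5,0,7,1,7](2)
Move 7: P2 pit0 -> P1=[0,7,7,1,1,5](2) P2=[0,6,0,7,1,7](2)
Move 8: P1 pit5 -> P1=[0,7,7,1,1,0](3) P2=[1,7,1,8,1,7](2)

Answer: 0 7 7 1 1 0 3 1 7 1 8 1 7 2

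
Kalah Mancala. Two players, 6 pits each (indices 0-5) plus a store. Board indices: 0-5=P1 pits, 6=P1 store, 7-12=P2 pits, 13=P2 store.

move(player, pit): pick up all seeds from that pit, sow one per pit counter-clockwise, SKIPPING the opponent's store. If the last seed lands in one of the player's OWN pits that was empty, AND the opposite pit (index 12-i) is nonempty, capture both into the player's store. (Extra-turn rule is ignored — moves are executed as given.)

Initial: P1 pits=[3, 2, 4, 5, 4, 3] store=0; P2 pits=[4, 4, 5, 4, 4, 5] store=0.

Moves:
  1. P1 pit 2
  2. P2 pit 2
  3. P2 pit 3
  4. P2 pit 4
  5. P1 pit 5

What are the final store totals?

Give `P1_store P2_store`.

Move 1: P1 pit2 -> P1=[3,2,0,6,5,4](1) P2=[4,4,5,4,4,5](0)
Move 2: P2 pit2 -> P1=[4,2,0,6,5,4](1) P2=[4,4,0,5,5,6](1)
Move 3: P2 pit3 -> P1=[5,3,0,6,5,4](1) P2=[4,4,0,0,6,7](2)
Move 4: P2 pit4 -> P1=[6,4,1,7,5,4](1) P2=[4,4,0,0,0,8](3)
Move 5: P1 pit5 -> P1=[6,4,1,7,5,0](2) P2=[5,5,1,0,0,8](3)

Answer: 2 3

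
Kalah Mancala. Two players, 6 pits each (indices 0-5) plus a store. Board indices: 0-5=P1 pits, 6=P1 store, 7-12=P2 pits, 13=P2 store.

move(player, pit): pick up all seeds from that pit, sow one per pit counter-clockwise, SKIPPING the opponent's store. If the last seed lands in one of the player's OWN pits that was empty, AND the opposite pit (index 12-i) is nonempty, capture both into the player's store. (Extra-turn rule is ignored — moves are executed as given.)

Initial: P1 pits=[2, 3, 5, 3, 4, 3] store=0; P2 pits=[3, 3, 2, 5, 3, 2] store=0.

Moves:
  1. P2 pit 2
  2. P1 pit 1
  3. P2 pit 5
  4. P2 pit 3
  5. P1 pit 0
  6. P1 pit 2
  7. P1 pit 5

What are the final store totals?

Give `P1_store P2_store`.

Move 1: P2 pit2 -> P1=[2,3,5,3,4,3](0) P2=[3,3,0,6,4,2](0)
Move 2: P1 pit1 -> P1=[2,0,6,4,5,3](0) P2=[3,3,0,6,4,2](0)
Move 3: P2 pit5 -> P1=[3,0,6,4,5,3](0) P2=[3,3,0,6,4,0](1)
Move 4: P2 pit3 -> P1=[4,1,7,4,5,3](0) P2=[3,3,0,0,5,1](2)
Move 5: P1 pit0 -> P1=[0,2,8,5,6,3](0) P2=[3,3,0,0,5,1](2)
Move 6: P1 pit2 -> P1=[0,2,0,6,7,4](1) P2=[4,4,1,1,5,1](2)
Move 7: P1 pit5 -> P1=[0,2,0,6,7,0](2) P2=[5,5,2,1,5,1](2)

Answer: 2 2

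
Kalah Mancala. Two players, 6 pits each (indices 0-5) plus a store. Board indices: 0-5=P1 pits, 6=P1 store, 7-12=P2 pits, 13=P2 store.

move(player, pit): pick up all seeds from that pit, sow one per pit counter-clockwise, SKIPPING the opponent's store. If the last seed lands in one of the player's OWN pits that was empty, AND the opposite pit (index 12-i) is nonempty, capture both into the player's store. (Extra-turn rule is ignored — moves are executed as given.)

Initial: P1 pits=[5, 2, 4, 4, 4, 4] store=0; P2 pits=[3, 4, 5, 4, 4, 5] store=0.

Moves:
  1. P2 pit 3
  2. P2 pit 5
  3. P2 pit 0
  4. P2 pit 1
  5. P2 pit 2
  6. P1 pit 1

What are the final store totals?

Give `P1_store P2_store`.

Move 1: P2 pit3 -> P1=[6,2,4,4,4,4](0) P2=[3,4,5,0,5,6](1)
Move 2: P2 pit5 -> P1=[7,3,5,5,5,4](0) P2=[3,4,5,0,5,0](2)
Move 3: P2 pit0 -> P1=[7,3,0,5,5,4](0) P2=[0,5,6,0,5,0](8)
Move 4: P2 pit1 -> P1=[7,3,0,5,5,4](0) P2=[0,0,7,1,6,1](9)
Move 5: P2 pit2 -> P1=[8,4,1,5,5,4](0) P2=[0,0,0,2,7,2](10)
Move 6: P1 pit1 -> P1=[8,0,2,6,6,5](0) P2=[0,0,0,2,7,2](10)

Answer: 0 10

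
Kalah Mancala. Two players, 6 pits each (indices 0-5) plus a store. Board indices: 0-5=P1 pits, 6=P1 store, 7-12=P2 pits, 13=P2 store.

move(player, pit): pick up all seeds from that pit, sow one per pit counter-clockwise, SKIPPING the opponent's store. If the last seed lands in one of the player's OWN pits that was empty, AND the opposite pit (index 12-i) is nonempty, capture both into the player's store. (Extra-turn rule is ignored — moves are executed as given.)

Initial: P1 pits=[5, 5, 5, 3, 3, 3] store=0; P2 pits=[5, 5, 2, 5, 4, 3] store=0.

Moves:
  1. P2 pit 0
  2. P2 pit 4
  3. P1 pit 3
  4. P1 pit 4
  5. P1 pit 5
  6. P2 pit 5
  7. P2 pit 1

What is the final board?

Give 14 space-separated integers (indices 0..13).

Answer: 8 8 8 1 0 0 3 2 0 5 8 1 1 3

Derivation:
Move 1: P2 pit0 -> P1=[5,5,5,3,3,3](0) P2=[0,6,3,6,5,4](0)
Move 2: P2 pit4 -> P1=[6,6,6,3,3,3](0) P2=[0,6,3,6,0,5](1)
Move 3: P1 pit3 -> P1=[6,6,6,0,4,4](1) P2=[0,6,3,6,0,5](1)
Move 4: P1 pit4 -> P1=[6,6,6,0,0,5](2) P2=[1,7,3,6,0,5](1)
Move 5: P1 pit5 -> P1=[6,6,6,0,0,0](3) P2=[2,8,4,7,0,5](1)
Move 6: P2 pit5 -> P1=[7,7,7,1,0,0](3) P2=[2,8,4,7,0,0](2)
Move 7: P2 pit1 -> P1=[8,8,8,1,0,0](3) P2=[2,0,5,8,1,1](3)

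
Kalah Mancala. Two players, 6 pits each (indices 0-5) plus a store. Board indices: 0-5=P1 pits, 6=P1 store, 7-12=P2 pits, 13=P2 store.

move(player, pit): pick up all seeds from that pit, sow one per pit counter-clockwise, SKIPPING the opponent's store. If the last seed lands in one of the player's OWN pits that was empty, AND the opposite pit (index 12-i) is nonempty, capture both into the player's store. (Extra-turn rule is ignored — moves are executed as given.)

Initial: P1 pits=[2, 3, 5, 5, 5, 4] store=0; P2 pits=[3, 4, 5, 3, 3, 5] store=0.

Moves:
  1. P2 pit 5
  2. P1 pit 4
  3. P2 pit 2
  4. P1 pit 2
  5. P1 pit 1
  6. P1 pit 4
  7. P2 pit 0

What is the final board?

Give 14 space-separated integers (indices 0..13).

Move 1: P2 pit5 -> P1=[3,4,6,6,5,4](0) P2=[3,4,5,3,3,0](1)
Move 2: P1 pit4 -> P1=[3,4,6,6,0,5](1) P2=[4,5,6,3,3,0](1)
Move 3: P2 pit2 -> P1=[4,5,6,6,0,5](1) P2=[4,5,0,4,4,1](2)
Move 4: P1 pit2 -> P1=[4,5,0,7,1,6](2) P2=[5,6,0,4,4,1](2)
Move 5: P1 pit1 -> P1=[4,0,1,8,2,7](3) P2=[5,6,0,4,4,1](2)
Move 6: P1 pit4 -> P1=[4,0,1,8,0,8](4) P2=[5,6,0,4,4,1](2)
Move 7: P2 pit0 -> P1=[4,0,1,8,0,8](4) P2=[0,7,1,5,5,2](2)

Answer: 4 0 1 8 0 8 4 0 7 1 5 5 2 2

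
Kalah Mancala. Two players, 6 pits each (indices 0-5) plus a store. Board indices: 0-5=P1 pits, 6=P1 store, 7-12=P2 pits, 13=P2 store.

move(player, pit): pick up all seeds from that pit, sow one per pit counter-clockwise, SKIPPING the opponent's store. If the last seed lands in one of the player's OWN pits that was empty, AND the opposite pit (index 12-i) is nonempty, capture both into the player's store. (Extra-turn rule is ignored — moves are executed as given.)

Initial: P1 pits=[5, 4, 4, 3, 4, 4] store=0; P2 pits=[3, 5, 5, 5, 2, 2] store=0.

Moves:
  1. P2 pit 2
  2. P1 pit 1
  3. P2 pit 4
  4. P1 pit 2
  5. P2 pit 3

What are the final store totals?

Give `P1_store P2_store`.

Answer: 1 3

Derivation:
Move 1: P2 pit2 -> P1=[6,4,4,3,4,4](0) P2=[3,5,0,6,3,3](1)
Move 2: P1 pit1 -> P1=[6,0,5,4,5,5](0) P2=[3,5,0,6,3,3](1)
Move 3: P2 pit4 -> P1=[7,0,5,4,5,5](0) P2=[3,5,0,6,0,4](2)
Move 4: P1 pit2 -> P1=[7,0,0,5,6,6](1) P2=[4,5,0,6,0,4](2)
Move 5: P2 pit3 -> P1=[8,1,1,5,6,6](1) P2=[4,5,0,0,1,5](3)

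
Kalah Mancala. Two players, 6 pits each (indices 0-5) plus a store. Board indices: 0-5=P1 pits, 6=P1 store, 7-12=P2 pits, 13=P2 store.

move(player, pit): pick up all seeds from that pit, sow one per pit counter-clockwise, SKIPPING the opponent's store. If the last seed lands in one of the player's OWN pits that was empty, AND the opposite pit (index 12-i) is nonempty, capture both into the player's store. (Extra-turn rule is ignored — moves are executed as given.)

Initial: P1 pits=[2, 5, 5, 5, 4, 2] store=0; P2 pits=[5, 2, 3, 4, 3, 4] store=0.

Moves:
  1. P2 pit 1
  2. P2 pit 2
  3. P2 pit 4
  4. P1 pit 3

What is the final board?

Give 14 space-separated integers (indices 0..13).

Answer: 3 6 5 0 5 3 1 6 1 0 6 0 6 2

Derivation:
Move 1: P2 pit1 -> P1=[2,5,5,5,4,2](0) P2=[5,0,4,5,3,4](0)
Move 2: P2 pit2 -> P1=[2,5,5,5,4,2](0) P2=[5,0,0,6,4,5](1)
Move 3: P2 pit4 -> P1=[3,6,5,5,4,2](0) P2=[5,0,0,6,0,6](2)
Move 4: P1 pit3 -> P1=[3,6,5,0,5,3](1) P2=[6,1,0,6,0,6](2)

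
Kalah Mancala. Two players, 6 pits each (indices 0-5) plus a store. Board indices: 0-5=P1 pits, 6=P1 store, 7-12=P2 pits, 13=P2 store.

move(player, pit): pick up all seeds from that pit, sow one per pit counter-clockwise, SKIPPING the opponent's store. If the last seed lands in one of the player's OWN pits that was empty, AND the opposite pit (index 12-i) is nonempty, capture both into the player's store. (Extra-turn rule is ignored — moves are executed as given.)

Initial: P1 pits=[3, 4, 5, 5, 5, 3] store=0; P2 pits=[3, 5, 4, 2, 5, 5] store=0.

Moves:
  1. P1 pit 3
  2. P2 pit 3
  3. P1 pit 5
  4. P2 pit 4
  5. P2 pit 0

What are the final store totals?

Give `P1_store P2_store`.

Answer: 2 1

Derivation:
Move 1: P1 pit3 -> P1=[3,4,5,0,6,4](1) P2=[4,6,4,2,5,5](0)
Move 2: P2 pit3 -> P1=[3,4,5,0,6,4](1) P2=[4,6,4,0,6,6](0)
Move 3: P1 pit5 -> P1=[3,4,5,0,6,0](2) P2=[5,7,5,0,6,6](0)
Move 4: P2 pit4 -> P1=[4,5,6,1,6,0](2) P2=[5,7,5,0,0,7](1)
Move 5: P2 pit0 -> P1=[4,5,6,1,6,0](2) P2=[0,8,6,1,1,8](1)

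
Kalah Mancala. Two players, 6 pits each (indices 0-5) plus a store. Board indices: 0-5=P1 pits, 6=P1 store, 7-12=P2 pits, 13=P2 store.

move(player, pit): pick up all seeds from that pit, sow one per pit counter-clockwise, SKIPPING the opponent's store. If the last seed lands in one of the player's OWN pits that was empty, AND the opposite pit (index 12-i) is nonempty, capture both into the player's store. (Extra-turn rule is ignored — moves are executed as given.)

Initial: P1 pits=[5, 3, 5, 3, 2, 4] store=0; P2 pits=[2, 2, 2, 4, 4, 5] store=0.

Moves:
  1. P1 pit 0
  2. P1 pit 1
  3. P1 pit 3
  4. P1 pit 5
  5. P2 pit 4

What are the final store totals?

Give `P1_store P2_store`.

Move 1: P1 pit0 -> P1=[0,4,6,4,3,5](0) P2=[2,2,2,4,4,5](0)
Move 2: P1 pit1 -> P1=[0,0,7,5,4,6](0) P2=[2,2,2,4,4,5](0)
Move 3: P1 pit3 -> P1=[0,0,7,0,5,7](1) P2=[3,3,2,4,4,5](0)
Move 4: P1 pit5 -> P1=[0,0,7,0,5,0](2) P2=[4,4,3,5,5,6](0)
Move 5: P2 pit4 -> P1=[1,1,8,0,5,0](2) P2=[4,4,3,5,0,7](1)

Answer: 2 1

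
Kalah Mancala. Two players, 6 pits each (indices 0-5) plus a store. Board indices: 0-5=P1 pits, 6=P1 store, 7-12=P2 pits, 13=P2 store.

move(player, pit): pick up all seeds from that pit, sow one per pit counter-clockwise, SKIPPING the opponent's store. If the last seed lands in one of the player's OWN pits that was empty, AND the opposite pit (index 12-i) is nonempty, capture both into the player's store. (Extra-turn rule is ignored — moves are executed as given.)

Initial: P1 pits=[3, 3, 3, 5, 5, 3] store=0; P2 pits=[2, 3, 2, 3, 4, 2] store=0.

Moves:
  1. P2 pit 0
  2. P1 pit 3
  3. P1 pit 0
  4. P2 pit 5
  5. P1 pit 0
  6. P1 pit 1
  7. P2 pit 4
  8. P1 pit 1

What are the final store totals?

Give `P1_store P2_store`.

Answer: 6 2

Derivation:
Move 1: P2 pit0 -> P1=[3,3,3,5,5,3](0) P2=[0,4,3,3,4,2](0)
Move 2: P1 pit3 -> P1=[3,3,3,0,6,4](1) P2=[1,5,3,3,4,2](0)
Move 3: P1 pit0 -> P1=[0,4,4,0,6,4](5) P2=[1,5,0,3,4,2](0)
Move 4: P2 pit5 -> P1=[1,4,4,0,6,4](5) P2=[1,5,0,3,4,0](1)
Move 5: P1 pit0 -> P1=[0,5,4,0,6,4](5) P2=[1,5,0,3,4,0](1)
Move 6: P1 pit1 -> P1=[0,0,5,1,7,5](6) P2=[1,5,0,3,4,0](1)
Move 7: P2 pit4 -> P1=[1,1,5,1,7,5](6) P2=[1,5,0,3,0,1](2)
Move 8: P1 pit1 -> P1=[1,0,6,1,7,5](6) P2=[1,5,0,3,0,1](2)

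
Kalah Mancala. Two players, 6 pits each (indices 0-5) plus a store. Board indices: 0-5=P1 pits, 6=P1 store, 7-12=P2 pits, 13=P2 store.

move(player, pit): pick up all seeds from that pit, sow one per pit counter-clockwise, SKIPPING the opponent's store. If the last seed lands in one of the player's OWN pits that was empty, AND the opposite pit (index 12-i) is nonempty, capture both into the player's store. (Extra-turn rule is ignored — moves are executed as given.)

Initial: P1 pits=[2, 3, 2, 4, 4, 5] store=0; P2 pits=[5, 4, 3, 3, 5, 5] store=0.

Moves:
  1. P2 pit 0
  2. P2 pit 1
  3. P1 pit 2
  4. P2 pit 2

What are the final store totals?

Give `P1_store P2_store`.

Answer: 0 2

Derivation:
Move 1: P2 pit0 -> P1=[2,3,2,4,4,5](0) P2=[0,5,4,4,6,6](0)
Move 2: P2 pit1 -> P1=[2,3,2,4,4,5](0) P2=[0,0,5,5,7,7](1)
Move 3: P1 pit2 -> P1=[2,3,0,5,5,5](0) P2=[0,0,5,5,7,7](1)
Move 4: P2 pit2 -> P1=[3,3,0,5,5,5](0) P2=[0,0,0,6,8,8](2)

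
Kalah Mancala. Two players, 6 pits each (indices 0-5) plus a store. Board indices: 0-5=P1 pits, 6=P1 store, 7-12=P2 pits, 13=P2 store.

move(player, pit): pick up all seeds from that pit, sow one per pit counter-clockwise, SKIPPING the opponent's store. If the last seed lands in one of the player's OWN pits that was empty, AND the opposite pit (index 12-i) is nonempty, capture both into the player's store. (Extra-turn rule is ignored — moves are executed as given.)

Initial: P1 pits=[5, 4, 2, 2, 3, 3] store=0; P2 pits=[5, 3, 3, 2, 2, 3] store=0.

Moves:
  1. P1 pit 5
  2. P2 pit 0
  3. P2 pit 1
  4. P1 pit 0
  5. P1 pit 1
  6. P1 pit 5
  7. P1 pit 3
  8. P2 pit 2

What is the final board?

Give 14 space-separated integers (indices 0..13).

Answer: 1 0 4 0 6 1 4 2 0 0 5 5 6 3

Derivation:
Move 1: P1 pit5 -> P1=[5,4,2,2,3,0](1) P2=[6,4,3,2,2,3](0)
Move 2: P2 pit0 -> P1=[5,4,2,2,3,0](1) P2=[0,5,4,3,3,4](1)
Move 3: P2 pit1 -> P1=[5,4,2,2,3,0](1) P2=[0,0,5,4,4,5](2)
Move 4: P1 pit0 -> P1=[0,5,3,3,4,1](1) P2=[0,0,5,4,4,5](2)
Move 5: P1 pit1 -> P1=[0,0,4,4,5,2](2) P2=[0,0,5,4,4,5](2)
Move 6: P1 pit5 -> P1=[0,0,4,4,5,0](3) P2=[1,0,5,4,4,5](2)
Move 7: P1 pit3 -> P1=[0,0,4,0,6,1](4) P2=[2,0,5,4,4,5](2)
Move 8: P2 pit2 -> P1=[1,0,4,0,6,1](4) P2=[2,0,0,5,5,6](3)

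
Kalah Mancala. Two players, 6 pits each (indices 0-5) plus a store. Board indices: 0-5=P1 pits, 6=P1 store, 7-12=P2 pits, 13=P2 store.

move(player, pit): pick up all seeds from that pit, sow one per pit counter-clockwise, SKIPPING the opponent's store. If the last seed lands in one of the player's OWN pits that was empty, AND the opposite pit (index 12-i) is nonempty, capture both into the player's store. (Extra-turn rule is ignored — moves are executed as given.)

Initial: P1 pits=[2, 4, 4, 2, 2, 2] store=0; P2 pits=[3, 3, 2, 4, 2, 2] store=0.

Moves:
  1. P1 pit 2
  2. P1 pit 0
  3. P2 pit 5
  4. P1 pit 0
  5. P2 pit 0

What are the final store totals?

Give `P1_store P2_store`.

Move 1: P1 pit2 -> P1=[2,4,0,3,3,3](1) P2=[3,3,2,4,2,2](0)
Move 2: P1 pit0 -> P1=[0,5,0,3,3,3](6) P2=[3,3,2,0,2,2](0)
Move 3: P2 pit5 -> P1=[1,5,0,3,3,3](6) P2=[3,3,2,0,2,0](1)
Move 4: P1 pit0 -> P1=[0,6,0,3,3,3](6) P2=[3,3,2,0,2,0](1)
Move 5: P2 pit0 -> P1=[0,6,0,3,3,3](6) P2=[0,4,3,1,2,0](1)

Answer: 6 1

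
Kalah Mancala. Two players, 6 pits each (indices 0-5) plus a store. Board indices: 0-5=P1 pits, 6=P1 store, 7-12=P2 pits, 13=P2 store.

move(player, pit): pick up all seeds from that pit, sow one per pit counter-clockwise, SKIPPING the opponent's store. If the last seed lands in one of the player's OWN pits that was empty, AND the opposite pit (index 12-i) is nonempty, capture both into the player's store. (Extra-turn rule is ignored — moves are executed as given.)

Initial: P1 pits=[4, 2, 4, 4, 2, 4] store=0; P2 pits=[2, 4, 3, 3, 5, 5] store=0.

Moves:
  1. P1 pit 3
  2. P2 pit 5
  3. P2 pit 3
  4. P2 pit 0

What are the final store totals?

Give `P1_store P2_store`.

Move 1: P1 pit3 -> P1=[4,2,4,0,3,5](1) P2=[3,4,3,3,5,5](0)
Move 2: P2 pit5 -> P1=[5,3,5,1,3,5](1) P2=[3,4,3,3,5,0](1)
Move 3: P2 pit3 -> P1=[5,3,5,1,3,5](1) P2=[3,4,3,0,6,1](2)
Move 4: P2 pit0 -> P1=[5,3,0,1,3,5](1) P2=[0,5,4,0,6,1](8)

Answer: 1 8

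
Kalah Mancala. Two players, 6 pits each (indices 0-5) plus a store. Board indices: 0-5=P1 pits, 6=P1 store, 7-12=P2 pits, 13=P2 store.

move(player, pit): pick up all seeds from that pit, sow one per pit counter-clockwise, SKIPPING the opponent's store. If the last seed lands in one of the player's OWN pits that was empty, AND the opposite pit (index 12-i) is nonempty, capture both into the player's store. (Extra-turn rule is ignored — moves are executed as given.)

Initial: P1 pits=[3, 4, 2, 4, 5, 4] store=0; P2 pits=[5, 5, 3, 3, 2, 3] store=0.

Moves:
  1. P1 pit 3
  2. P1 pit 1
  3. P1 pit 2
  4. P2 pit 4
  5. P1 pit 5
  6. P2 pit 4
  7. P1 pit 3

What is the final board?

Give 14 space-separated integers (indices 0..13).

Move 1: P1 pit3 -> P1=[3,4,2,0,6,5](1) P2=[6,5,3,3,2,3](0)
Move 2: P1 pit1 -> P1=[3,0,3,1,7,6](1) P2=[6,5,3,3,2,3](0)
Move 3: P1 pit2 -> P1=[3,0,0,2,8,7](1) P2=[6,5,3,3,2,3](0)
Move 4: P2 pit4 -> P1=[3,0,0,2,8,7](1) P2=[6,5,3,3,0,4](1)
Move 5: P1 pit5 -> P1=[3,0,0,2,8,0](2) P2=[7,6,4,4,1,5](1)
Move 6: P2 pit4 -> P1=[3,0,0,2,8,0](2) P2=[7,6,4,4,0,6](1)
Move 7: P1 pit3 -> P1=[3,0,0,0,9,0](10) P2=[0,6,4,4,0,6](1)

Answer: 3 0 0 0 9 0 10 0 6 4 4 0 6 1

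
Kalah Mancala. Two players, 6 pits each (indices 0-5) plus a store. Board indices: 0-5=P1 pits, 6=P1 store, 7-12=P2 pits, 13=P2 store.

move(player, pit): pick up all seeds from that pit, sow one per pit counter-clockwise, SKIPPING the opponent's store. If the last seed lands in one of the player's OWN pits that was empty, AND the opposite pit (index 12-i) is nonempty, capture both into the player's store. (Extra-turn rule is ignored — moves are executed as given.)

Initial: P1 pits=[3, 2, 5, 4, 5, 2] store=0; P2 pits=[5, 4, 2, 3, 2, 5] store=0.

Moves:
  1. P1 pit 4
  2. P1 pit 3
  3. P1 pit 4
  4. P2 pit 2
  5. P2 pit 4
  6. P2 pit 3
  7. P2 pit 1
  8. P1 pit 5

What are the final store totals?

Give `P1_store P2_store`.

Move 1: P1 pit4 -> P1=[3,2,5,4,0,3](1) P2=[6,5,3,3,2,5](0)
Move 2: P1 pit3 -> P1=[3,2,5,0,1,4](2) P2=[7,5,3,3,2,5](0)
Move 3: P1 pit4 -> P1=[3,2,5,0,0,5](2) P2=[7,5,3,3,2,5](0)
Move 4: P2 pit2 -> P1=[3,2,5,0,0,5](2) P2=[7,5,0,4,3,6](0)
Move 5: P2 pit4 -> P1=[4,2,5,0,0,5](2) P2=[7,5,0,4,0,7](1)
Move 6: P2 pit3 -> P1=[5,2,5,0,0,5](2) P2=[7,5,0,0,1,8](2)
Move 7: P2 pit1 -> P1=[5,2,5,0,0,5](2) P2=[7,0,1,1,2,9](3)
Move 8: P1 pit5 -> P1=[5,2,5,0,0,0](3) P2=[8,1,2,2,2,9](3)

Answer: 3 3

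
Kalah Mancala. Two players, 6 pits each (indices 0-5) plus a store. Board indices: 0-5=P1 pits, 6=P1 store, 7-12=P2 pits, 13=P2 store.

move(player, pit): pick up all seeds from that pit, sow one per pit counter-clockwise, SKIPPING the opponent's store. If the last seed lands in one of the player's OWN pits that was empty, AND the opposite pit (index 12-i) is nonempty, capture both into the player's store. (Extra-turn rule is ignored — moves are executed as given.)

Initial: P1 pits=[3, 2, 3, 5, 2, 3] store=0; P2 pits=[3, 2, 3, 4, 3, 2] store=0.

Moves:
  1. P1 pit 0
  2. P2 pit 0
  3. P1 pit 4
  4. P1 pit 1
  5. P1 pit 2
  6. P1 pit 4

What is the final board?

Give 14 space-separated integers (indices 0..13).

Move 1: P1 pit0 -> P1=[0,3,4,6,2,3](0) P2=[3,2,3,4,3,2](0)
Move 2: P2 pit0 -> P1=[0,3,4,6,2,3](0) P2=[0,3,4,5,3,2](0)
Move 3: P1 pit4 -> P1=[0,3,4,6,0,4](1) P2=[0,3,4,5,3,2](0)
Move 4: P1 pit1 -> P1=[0,0,5,7,0,4](5) P2=[0,0,4,5,3,2](0)
Move 5: P1 pit2 -> P1=[0,0,0,8,1,5](6) P2=[1,0,4,5,3,2](0)
Move 6: P1 pit4 -> P1=[0,0,0,8,0,6](6) P2=[1,0,4,5,3,2](0)

Answer: 0 0 0 8 0 6 6 1 0 4 5 3 2 0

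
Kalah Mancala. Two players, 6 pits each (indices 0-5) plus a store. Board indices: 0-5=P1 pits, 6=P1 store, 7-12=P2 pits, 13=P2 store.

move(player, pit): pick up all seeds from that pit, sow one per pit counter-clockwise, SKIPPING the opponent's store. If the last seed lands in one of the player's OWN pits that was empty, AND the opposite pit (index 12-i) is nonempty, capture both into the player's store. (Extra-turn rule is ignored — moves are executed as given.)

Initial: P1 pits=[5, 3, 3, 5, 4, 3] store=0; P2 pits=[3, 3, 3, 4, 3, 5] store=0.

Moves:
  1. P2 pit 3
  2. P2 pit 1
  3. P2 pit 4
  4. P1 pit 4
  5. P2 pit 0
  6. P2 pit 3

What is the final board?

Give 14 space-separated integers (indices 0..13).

Answer: 7 0 4 5 0 4 1 0 2 5 0 1 8 7

Derivation:
Move 1: P2 pit3 -> P1=[6,3,3,5,4,3](0) P2=[3,3,3,0,4,6](1)
Move 2: P2 pit1 -> P1=[6,3,3,5,4,3](0) P2=[3,0,4,1,5,6](1)
Move 3: P2 pit4 -> P1=[7,4,4,5,4,3](0) P2=[3,0,4,1,0,7](2)
Move 4: P1 pit4 -> P1=[7,4,4,5,0,4](1) P2=[4,1,4,1,0,7](2)
Move 5: P2 pit0 -> P1=[7,0,4,5,0,4](1) P2=[0,2,5,2,0,7](7)
Move 6: P2 pit3 -> P1=[7,0,4,5,0,4](1) P2=[0,2,5,0,1,8](7)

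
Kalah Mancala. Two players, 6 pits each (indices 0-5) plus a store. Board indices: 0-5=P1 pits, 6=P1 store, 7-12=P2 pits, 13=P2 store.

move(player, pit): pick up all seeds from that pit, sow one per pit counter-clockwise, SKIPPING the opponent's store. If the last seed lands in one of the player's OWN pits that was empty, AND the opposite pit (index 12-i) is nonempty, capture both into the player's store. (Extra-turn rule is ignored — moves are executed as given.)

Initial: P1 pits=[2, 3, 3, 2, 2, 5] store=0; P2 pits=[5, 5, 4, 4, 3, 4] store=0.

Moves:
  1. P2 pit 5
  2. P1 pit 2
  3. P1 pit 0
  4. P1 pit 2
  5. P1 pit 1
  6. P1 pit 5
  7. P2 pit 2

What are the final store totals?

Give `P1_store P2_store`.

Answer: 3 2

Derivation:
Move 1: P2 pit5 -> P1=[3,4,4,2,2,5](0) P2=[5,5,4,4,3,0](1)
Move 2: P1 pit2 -> P1=[3,4,0,3,3,6](1) P2=[5,5,4,4,3,0](1)
Move 3: P1 pit0 -> P1=[0,5,1,4,3,6](1) P2=[5,5,4,4,3,0](1)
Move 4: P1 pit2 -> P1=[0,5,0,5,3,6](1) P2=[5,5,4,4,3,0](1)
Move 5: P1 pit1 -> P1=[0,0,1,6,4,7](2) P2=[5,5,4,4,3,0](1)
Move 6: P1 pit5 -> P1=[0,0,1,6,4,0](3) P2=[6,6,5,5,4,1](1)
Move 7: P2 pit2 -> P1=[1,0,1,6,4,0](3) P2=[6,6,0,6,5,2](2)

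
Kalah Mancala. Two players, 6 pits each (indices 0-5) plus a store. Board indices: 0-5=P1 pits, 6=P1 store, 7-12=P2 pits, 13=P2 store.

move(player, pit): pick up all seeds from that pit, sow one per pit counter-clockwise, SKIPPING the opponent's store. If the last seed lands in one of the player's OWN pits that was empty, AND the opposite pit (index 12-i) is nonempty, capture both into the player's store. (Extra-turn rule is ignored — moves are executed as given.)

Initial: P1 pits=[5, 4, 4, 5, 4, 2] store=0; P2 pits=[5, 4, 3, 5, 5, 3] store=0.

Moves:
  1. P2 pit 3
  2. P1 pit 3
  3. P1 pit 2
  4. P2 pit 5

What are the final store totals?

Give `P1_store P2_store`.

Move 1: P2 pit3 -> P1=[6,5,4,5,4,2](0) P2=[5,4,3,0,6,4](1)
Move 2: P1 pit3 -> P1=[6,5,4,0,5,3](1) P2=[6,5,3,0,6,4](1)
Move 3: P1 pit2 -> P1=[6,5,0,1,6,4](2) P2=[6,5,3,0,6,4](1)
Move 4: P2 pit5 -> P1=[7,6,1,1,6,4](2) P2=[6,5,3,0,6,0](2)

Answer: 2 2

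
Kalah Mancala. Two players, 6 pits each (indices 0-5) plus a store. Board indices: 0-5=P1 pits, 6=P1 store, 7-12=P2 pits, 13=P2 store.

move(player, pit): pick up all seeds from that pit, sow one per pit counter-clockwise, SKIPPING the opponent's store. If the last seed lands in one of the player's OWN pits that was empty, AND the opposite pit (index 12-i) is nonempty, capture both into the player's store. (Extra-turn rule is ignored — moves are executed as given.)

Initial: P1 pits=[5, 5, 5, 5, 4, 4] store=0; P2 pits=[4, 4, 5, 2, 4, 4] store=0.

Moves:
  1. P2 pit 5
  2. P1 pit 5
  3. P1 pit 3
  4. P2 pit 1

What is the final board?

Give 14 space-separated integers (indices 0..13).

Move 1: P2 pit5 -> P1=[6,6,6,5,4,4](0) P2=[4,4,5,2,4,0](1)
Move 2: P1 pit5 -> P1=[6,6,6,5,4,0](1) P2=[5,5,6,2,4,0](1)
Move 3: P1 pit3 -> P1=[6,6,6,0,5,1](2) P2=[6,6,6,2,4,0](1)
Move 4: P2 pit1 -> P1=[7,6,6,0,5,1](2) P2=[6,0,7,3,5,1](2)

Answer: 7 6 6 0 5 1 2 6 0 7 3 5 1 2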